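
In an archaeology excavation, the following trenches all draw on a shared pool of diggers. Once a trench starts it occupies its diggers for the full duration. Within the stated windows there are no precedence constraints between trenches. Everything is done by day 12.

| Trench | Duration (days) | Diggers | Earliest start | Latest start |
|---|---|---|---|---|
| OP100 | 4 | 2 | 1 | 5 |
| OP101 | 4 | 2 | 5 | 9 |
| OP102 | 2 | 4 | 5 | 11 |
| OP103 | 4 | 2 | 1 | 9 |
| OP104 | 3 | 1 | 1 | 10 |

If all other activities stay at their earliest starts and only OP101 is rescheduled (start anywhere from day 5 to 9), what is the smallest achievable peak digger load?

OP101@5: d1:5  d2:5  d3:5  d4:4  d5:6  d6:6  d7:2  d8:2  d9:0  d10:0  d11:0  d12:0 → peak 6
OP101@6: d1:5  d2:5  d3:5  d4:4  d5:4  d6:6  d7:2  d8:2  d9:2  d10:0  d11:0  d12:0 → peak 6
OP101@7: d1:5  d2:5  d3:5  d4:4  d5:4  d6:4  d7:2  d8:2  d9:2  d10:2  d11:0  d12:0 → peak 5
OP101@8: d1:5  d2:5  d3:5  d4:4  d5:4  d6:4  d7:0  d8:2  d9:2  d10:2  d11:2  d12:0 → peak 5
OP101@9: d1:5  d2:5  d3:5  d4:4  d5:4  d6:4  d7:0  d8:0  d9:2  d10:2  d11:2  d12:2 → peak 5
Best is OP101@7, peak 5.

5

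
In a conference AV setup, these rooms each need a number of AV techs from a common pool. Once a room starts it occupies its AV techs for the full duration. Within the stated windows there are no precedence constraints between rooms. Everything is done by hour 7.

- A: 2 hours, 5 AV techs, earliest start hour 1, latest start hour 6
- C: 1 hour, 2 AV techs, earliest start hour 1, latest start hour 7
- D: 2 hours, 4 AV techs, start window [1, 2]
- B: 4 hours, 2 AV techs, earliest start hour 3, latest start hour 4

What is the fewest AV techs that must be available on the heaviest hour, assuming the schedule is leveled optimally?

Early-start (A@1, C@1, D@1, B@3) gives peak 11: h1:11  h2:9  h3:2  h4:2  h5:2  h6:2  h7:0.
Shift A→3.
Schedule A@3, C@1, D@1, B@3: h1:6  h2:4  h3:7  h4:7  h5:2  h6:2  h7:0 — peak 7.

7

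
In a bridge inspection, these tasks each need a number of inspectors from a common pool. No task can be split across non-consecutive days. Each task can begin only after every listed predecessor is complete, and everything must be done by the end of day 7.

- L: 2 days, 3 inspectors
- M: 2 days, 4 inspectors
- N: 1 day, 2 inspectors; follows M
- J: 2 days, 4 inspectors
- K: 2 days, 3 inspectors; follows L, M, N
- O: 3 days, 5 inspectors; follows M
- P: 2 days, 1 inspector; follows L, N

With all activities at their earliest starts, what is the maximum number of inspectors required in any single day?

Early-start schedule: L@1, M@1, N@3, J@1, K@4, O@3, P@4.
Load per day: day 1: 11, day 2: 11, day 3: 7, day 4: 9, day 5: 9, day 6: 0, day 7: 0.
Peak is 11.

11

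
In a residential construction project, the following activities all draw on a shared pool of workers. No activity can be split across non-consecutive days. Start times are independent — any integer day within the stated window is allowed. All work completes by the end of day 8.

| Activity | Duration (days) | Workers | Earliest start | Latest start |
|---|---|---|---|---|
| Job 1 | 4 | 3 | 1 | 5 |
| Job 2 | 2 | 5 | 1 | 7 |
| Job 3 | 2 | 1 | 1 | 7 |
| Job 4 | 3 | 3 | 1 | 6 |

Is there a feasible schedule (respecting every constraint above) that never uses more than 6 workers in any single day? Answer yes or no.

Schedule Job 1@1, Job 2@5, Job 3@4, Job 4@1: d1:6  d2:6  d3:6  d4:4  d5:6  d6:5  d7:0  d8:0 — peak 6 ≤ 6.

yes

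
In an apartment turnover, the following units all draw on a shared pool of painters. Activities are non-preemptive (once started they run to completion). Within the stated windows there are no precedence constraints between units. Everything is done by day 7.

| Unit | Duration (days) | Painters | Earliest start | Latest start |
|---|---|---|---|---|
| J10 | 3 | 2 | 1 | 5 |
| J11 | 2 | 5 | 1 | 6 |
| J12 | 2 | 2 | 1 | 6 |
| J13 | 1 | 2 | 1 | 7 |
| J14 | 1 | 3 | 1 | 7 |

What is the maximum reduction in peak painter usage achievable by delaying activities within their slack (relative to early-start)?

9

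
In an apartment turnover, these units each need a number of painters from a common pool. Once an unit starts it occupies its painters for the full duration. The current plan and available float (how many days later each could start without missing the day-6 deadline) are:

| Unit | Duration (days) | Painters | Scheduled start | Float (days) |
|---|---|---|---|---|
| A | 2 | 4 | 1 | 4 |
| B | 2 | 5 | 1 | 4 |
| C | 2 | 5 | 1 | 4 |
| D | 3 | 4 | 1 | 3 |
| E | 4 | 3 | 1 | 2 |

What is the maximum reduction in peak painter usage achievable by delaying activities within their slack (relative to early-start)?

10

Early-start peak: d1:21  d2:21  d3:7  d4:3  d5:0  d6:0 ⇒ 21.
Leveled (A@1, B@4, C@5, D@1, E@1): d1:11  d2:11  d3:7  d4:8  d5:10  d6:5 ⇒ 11.
Reduction 21 − 11 = 10.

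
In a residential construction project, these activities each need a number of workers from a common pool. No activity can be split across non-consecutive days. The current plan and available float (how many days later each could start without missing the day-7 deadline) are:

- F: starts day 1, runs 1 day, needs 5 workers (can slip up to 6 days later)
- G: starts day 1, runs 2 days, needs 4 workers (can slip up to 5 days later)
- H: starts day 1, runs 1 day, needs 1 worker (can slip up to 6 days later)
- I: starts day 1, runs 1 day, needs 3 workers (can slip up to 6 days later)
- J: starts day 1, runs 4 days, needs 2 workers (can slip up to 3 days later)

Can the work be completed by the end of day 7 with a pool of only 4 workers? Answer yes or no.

no

The minimum achievable peak is 5; 4 < 5, so no feasible schedule stays within the cap.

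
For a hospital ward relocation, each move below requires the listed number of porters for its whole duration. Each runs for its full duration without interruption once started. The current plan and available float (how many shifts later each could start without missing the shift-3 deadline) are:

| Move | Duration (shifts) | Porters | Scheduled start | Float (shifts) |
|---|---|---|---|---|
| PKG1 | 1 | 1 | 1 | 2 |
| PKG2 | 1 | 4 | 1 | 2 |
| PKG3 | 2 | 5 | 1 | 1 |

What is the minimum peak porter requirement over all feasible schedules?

Early-start (PKG1@1, PKG2@1, PKG3@1) gives peak 10: s1:10  s2:5  s3:0.
Shift PKG3→2.
Schedule PKG1@1, PKG2@1, PKG3@2: s1:5  s2:5  s3:5 — peak 5.
Total porter-shifts = 15 over 3 shifts ⇒ peak ≥ ⌈15/3⌉ = 5, so 5 is optimal.

5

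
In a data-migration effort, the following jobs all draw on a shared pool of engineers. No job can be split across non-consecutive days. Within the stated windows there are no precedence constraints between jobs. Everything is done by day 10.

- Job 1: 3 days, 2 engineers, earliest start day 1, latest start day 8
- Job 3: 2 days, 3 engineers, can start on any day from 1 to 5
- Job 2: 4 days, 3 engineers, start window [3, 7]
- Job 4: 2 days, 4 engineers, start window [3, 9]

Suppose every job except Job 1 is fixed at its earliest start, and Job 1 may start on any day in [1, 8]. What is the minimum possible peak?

7

Job 1@1: d1:5  d2:5  d3:9  d4:7  d5:3  d6:3  d7:0  d8:0  d9:0  d10:0 → peak 9
Job 1@2: d1:3  d2:5  d3:9  d4:9  d5:3  d6:3  d7:0  d8:0  d9:0  d10:0 → peak 9
Job 1@3: d1:3  d2:3  d3:9  d4:9  d5:5  d6:3  d7:0  d8:0  d9:0  d10:0 → peak 9
Job 1@4: d1:3  d2:3  d3:7  d4:9  d5:5  d6:5  d7:0  d8:0  d9:0  d10:0 → peak 9
Job 1@5: d1:3  d2:3  d3:7  d4:7  d5:5  d6:5  d7:2  d8:0  d9:0  d10:0 → peak 7
Job 1@6: d1:3  d2:3  d3:7  d4:7  d5:3  d6:5  d7:2  d8:2  d9:0  d10:0 → peak 7
Job 1@7: d1:3  d2:3  d3:7  d4:7  d5:3  d6:3  d7:2  d8:2  d9:2  d10:0 → peak 7
Job 1@8: d1:3  d2:3  d3:7  d4:7  d5:3  d6:3  d7:0  d8:2  d9:2  d10:2 → peak 7
Best is Job 1@5, peak 7.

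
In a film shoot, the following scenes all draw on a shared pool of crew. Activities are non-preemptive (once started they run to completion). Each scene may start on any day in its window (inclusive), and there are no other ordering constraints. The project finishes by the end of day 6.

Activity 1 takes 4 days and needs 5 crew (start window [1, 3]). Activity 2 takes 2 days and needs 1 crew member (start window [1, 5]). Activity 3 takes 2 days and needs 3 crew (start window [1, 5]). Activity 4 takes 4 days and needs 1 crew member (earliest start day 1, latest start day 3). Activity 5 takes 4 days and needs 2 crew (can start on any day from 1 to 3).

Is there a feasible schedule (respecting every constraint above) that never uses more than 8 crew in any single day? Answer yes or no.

yes

Schedule Activity 1@1, Activity 2@1, Activity 3@5, Activity 4@1, Activity 5@3: d1:7  d2:7  d3:8  d4:8  d5:5  d6:5 — peak 8 ≤ 8.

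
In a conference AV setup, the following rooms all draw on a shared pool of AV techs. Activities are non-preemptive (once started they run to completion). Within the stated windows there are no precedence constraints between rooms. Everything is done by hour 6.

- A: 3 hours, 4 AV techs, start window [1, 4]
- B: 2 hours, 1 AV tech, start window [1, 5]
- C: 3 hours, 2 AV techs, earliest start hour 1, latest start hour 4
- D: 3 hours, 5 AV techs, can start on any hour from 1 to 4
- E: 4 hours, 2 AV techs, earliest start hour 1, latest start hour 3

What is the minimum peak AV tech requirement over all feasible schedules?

Early-start (A@1, B@1, C@1, D@1, E@1) gives peak 14: h1:14  h2:14  h3:13  h4:2  h5:0  h6:0.
Shift D→4, E→3.
Schedule A@1, B@1, C@1, D@4, E@3: h1:7  h2:7  h3:8  h4:7  h5:7  h6:7 — peak 8.
Total AV tech-hours = 43 over 6 hours ⇒ peak ≥ ⌈43/6⌉ = 8, so 8 is optimal.

8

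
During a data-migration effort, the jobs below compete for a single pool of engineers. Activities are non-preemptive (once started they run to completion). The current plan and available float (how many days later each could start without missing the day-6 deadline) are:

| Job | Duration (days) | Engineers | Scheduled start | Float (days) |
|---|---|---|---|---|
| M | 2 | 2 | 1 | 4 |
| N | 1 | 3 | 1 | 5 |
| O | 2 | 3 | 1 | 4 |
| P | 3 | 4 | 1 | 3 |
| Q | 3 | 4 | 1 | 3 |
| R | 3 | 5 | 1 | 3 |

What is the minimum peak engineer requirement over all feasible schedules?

9

Early-start (M@1, N@1, O@1, P@1, Q@1, R@1) gives peak 21: d1:21  d2:18  d3:13  d4:0  d5:0  d6:0.
Shift O→2, Q→4, R→4.
Schedule M@1, N@1, O@2, P@1, Q@4, R@4: d1:9  d2:9  d3:7  d4:9  d5:9  d6:9 — peak 9.
Total engineer-days = 52 over 6 days ⇒ peak ≥ ⌈52/6⌉ = 9, so 9 is optimal.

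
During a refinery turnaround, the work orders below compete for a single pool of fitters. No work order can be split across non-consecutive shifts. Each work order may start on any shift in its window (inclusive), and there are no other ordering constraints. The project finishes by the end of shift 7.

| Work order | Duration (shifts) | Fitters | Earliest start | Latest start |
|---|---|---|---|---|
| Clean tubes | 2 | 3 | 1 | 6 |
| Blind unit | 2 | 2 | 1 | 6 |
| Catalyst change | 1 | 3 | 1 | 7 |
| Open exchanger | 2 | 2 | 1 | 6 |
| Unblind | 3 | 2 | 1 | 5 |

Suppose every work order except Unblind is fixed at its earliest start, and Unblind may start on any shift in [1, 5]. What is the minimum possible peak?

10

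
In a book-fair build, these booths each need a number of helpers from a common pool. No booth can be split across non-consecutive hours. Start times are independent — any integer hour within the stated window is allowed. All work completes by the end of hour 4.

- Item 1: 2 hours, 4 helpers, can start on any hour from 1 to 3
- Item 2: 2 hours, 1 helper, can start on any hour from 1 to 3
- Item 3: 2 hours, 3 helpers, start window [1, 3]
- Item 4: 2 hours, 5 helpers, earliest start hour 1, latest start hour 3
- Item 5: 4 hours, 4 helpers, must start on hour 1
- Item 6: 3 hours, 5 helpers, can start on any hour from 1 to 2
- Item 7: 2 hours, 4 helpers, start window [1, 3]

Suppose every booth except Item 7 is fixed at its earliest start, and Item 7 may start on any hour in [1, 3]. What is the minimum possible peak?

22

Item 7@1: h1:26  h2:26  h3:9  h4:4 → peak 26
Item 7@2: h1:22  h2:26  h3:13  h4:4 → peak 26
Item 7@3: h1:22  h2:22  h3:13  h4:8 → peak 22
Best is Item 7@3, peak 22.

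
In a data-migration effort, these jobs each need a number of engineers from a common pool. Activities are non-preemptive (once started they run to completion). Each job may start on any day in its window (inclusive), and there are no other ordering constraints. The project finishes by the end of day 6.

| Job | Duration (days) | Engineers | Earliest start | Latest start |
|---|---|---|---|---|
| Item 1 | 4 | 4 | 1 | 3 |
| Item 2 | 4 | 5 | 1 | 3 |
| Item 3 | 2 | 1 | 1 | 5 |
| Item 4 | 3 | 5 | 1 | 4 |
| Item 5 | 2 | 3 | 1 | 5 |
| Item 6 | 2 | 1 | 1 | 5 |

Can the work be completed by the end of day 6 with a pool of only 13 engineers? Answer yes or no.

The minimum achievable peak is 14; 13 < 14, so no feasible schedule stays within the cap.

no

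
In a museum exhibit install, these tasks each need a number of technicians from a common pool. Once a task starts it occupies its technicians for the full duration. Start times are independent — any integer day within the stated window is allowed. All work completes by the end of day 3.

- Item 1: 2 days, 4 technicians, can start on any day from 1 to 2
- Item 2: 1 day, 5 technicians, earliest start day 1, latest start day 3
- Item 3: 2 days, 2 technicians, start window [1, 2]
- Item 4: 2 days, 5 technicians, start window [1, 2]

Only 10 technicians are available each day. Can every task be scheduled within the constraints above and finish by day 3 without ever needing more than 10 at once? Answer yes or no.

no

The minimum achievable peak is 11; 10 < 11, so no feasible schedule stays within the cap.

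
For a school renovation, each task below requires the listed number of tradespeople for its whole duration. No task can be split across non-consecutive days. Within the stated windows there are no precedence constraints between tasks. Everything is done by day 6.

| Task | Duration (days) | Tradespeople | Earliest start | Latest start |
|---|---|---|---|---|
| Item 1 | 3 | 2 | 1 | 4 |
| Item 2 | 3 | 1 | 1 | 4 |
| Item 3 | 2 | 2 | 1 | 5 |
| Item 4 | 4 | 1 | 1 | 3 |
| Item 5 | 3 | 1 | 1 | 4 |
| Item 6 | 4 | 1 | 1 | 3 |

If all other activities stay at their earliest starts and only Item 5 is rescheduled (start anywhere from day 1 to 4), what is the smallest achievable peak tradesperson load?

7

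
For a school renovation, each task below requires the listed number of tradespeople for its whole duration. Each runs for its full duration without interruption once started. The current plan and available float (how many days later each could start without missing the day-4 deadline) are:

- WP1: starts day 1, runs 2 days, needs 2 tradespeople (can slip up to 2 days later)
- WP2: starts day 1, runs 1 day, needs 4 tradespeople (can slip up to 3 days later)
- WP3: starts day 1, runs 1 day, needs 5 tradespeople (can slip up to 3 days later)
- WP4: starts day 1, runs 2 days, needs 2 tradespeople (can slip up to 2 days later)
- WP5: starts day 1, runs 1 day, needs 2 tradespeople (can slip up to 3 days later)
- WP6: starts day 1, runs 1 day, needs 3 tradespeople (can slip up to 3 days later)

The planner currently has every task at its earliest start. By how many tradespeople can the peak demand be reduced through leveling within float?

Early-start peak: d1:18  d2:4  d3:0  d4:0 ⇒ 18.
Leveled (WP1@1, WP2@1, WP3@4, WP4@2, WP5@2, WP6@3): d1:6  d2:6  d3:5  d4:5 ⇒ 6.
Reduction 18 − 6 = 12.

12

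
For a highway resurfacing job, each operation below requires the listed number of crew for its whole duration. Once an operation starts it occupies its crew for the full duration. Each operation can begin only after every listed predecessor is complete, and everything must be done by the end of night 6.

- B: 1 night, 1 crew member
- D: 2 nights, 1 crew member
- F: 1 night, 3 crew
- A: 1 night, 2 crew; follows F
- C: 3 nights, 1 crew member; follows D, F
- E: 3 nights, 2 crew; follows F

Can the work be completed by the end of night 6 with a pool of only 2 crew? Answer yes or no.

no

Total crew member-nights = 17; over 6 nights the average is 17/6 > 2, so some night must exceed 2.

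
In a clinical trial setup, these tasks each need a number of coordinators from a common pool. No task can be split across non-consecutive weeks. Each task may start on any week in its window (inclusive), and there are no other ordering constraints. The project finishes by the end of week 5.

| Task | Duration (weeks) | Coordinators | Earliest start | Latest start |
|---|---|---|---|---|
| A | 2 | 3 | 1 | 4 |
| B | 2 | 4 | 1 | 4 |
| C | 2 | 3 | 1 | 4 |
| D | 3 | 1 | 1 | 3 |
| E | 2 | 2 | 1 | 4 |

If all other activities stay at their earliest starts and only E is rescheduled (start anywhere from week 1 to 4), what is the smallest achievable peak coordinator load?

11

E@1: w1:13  w2:13  w3:1  w4:0  w5:0 → peak 13
E@2: w1:11  w2:13  w3:3  w4:0  w5:0 → peak 13
E@3: w1:11  w2:11  w3:3  w4:2  w5:0 → peak 11
E@4: w1:11  w2:11  w3:1  w4:2  w5:2 → peak 11
Best is E@3, peak 11.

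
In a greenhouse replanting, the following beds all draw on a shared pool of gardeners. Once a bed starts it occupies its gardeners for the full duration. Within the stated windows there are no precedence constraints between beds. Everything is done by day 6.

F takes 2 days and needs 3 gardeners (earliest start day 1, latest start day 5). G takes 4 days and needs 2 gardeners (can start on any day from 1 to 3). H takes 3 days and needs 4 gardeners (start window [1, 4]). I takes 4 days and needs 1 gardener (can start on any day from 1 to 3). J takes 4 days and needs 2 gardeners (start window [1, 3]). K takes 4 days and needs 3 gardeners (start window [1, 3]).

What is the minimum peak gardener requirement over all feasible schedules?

Early-start (F@1, G@1, H@1, I@1, J@1, K@1) gives peak 15: d1:15  d2:15  d3:12  d4:8  d5:0  d6:0.
Shift K→3.
Schedule F@1, G@1, H@1, I@1, J@1, K@3: d1:12  d2:12  d3:12  d4:8  d5:3  d6:3 — peak 12.

12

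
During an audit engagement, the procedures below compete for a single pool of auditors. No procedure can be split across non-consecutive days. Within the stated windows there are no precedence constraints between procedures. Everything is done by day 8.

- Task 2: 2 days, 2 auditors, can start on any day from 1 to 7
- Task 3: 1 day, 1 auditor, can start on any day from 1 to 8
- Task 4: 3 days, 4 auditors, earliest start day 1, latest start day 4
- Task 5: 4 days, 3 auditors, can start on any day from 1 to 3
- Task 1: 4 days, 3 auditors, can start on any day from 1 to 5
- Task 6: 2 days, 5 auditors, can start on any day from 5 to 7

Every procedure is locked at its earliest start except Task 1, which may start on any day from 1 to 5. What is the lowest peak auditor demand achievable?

10

Task 1@1: d1:13  d2:12  d3:10  d4:6  d5:5  d6:5  d7:0  d8:0 → peak 13
Task 1@2: d1:10  d2:12  d3:10  d4:6  d5:8  d6:5  d7:0  d8:0 → peak 12
Task 1@3: d1:10  d2:9  d3:10  d4:6  d5:8  d6:8  d7:0  d8:0 → peak 10
Task 1@4: d1:10  d2:9  d3:7  d4:6  d5:8  d6:8  d7:3  d8:0 → peak 10
Task 1@5: d1:10  d2:9  d3:7  d4:3  d5:8  d6:8  d7:3  d8:3 → peak 10
Best is Task 1@3, peak 10.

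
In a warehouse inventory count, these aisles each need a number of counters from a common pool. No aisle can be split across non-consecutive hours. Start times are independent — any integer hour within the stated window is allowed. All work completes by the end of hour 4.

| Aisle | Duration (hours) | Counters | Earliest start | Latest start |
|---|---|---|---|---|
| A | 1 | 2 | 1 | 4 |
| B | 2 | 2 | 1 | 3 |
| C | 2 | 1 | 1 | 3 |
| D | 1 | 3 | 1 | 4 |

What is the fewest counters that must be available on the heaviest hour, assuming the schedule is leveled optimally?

3

Early-start (A@1, B@1, C@1, D@1) gives peak 8: h1:8  h2:3  h3:0  h4:0.
Shift B→2, D→4.
Schedule A@1, B@2, C@1, D@4: h1:3  h2:3  h3:2  h4:3 — peak 3.
Total counter-hours = 11 over 4 hours ⇒ peak ≥ ⌈11/4⌉ = 3, so 3 is optimal.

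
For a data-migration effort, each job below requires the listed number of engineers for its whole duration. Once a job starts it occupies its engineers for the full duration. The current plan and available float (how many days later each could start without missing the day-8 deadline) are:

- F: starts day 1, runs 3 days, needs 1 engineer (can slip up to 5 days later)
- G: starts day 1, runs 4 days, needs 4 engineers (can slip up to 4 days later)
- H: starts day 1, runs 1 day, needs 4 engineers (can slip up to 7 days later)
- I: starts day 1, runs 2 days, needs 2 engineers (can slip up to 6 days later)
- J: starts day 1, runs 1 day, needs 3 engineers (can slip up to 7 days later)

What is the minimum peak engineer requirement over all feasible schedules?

4

Early-start (F@1, G@1, H@1, I@1, J@1) gives peak 14: d1:14  d2:7  d3:5  d4:4  d5:0  d6:0  d7:0  d8:0.
Shift G→4, H→8, J→3.
Schedule F@1, G@4, H@8, I@1, J@3: d1:3  d2:3  d3:4  d4:4  d5:4  d6:4  d7:4  d8:4 — peak 4.
Total engineer-days = 30 over 8 days ⇒ peak ≥ ⌈30/8⌉ = 4, so 4 is optimal.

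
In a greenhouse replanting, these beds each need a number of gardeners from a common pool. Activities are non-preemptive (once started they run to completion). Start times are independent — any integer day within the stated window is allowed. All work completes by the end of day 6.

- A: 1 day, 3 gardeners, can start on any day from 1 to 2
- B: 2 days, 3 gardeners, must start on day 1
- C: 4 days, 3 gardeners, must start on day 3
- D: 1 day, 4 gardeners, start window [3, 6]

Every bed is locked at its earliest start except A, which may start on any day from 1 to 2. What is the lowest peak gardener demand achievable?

7

A@1: d1:6  d2:3  d3:7  d4:3  d5:3  d6:3 → peak 7
A@2: d1:3  d2:6  d3:7  d4:3  d5:3  d6:3 → peak 7
Best is A@1, peak 7.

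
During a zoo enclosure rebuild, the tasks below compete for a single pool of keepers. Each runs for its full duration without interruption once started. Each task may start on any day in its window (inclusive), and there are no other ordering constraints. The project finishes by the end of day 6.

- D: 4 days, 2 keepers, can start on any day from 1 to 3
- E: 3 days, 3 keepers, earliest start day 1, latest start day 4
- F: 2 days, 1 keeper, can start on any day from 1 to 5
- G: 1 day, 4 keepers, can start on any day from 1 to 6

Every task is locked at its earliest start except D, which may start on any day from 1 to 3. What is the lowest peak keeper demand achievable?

8

D@1: d1:10  d2:6  d3:5  d4:2  d5:0  d6:0 → peak 10
D@2: d1:8  d2:6  d3:5  d4:2  d5:2  d6:0 → peak 8
D@3: d1:8  d2:4  d3:5  d4:2  d5:2  d6:2 → peak 8
Best is D@2, peak 8.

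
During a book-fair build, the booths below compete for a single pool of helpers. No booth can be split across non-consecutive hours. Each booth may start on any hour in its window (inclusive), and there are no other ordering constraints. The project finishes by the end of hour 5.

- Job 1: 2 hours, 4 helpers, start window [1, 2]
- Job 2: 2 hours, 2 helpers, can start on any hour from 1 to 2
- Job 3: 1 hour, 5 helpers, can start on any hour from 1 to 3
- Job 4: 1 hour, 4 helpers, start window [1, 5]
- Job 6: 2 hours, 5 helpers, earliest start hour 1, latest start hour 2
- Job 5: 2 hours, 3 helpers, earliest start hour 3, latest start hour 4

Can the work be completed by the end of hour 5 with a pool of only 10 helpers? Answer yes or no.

The minimum achievable peak is 11; 10 < 11, so no feasible schedule stays within the cap.

no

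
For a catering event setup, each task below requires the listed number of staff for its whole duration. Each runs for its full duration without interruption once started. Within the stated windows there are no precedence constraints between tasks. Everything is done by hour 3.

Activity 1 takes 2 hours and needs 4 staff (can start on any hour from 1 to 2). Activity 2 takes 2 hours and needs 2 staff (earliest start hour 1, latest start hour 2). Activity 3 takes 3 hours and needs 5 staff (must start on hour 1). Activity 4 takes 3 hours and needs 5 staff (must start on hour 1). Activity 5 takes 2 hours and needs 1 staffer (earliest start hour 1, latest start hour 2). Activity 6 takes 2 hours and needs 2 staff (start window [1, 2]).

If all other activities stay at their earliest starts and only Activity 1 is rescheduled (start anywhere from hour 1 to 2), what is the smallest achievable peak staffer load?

Activity 1@1: h1:19  h2:19  h3:10 → peak 19
Activity 1@2: h1:15  h2:19  h3:14 → peak 19
Best is Activity 1@1, peak 19.

19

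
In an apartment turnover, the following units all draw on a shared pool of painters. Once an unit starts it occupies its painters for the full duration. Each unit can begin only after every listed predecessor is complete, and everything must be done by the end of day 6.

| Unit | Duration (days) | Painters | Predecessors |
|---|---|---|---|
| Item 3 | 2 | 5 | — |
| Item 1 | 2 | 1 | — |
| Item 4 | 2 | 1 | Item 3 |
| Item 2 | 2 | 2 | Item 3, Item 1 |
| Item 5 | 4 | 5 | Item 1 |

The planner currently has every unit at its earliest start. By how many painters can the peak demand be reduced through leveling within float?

Early-start peak: d1:6  d2:6  d3:8  d4:8  d5:5  d6:5 ⇒ 8.
Leveled (Item 3@1, Item 1@1, Item 4@3, Item 2@5, Item 5@3): d1:6  d2:6  d3:6  d4:6  d5:7  d6:7 ⇒ 7.
Reduction 8 − 7 = 1.

1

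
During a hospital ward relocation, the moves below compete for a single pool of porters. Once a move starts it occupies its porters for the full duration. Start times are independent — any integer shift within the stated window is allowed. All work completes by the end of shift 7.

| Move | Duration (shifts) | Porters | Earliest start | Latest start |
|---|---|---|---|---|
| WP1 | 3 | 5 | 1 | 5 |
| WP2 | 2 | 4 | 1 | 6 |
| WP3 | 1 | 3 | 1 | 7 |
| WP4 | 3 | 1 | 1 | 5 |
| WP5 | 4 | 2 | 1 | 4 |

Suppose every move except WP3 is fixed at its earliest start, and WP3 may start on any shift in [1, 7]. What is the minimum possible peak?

12

WP3@1: s1:15  s2:12  s3:8  s4:2  s5:0  s6:0  s7:0 → peak 15
WP3@2: s1:12  s2:15  s3:8  s4:2  s5:0  s6:0  s7:0 → peak 15
WP3@3: s1:12  s2:12  s3:11  s4:2  s5:0  s6:0  s7:0 → peak 12
WP3@4: s1:12  s2:12  s3:8  s4:5  s5:0  s6:0  s7:0 → peak 12
WP3@5: s1:12  s2:12  s3:8  s4:2  s5:3  s6:0  s7:0 → peak 12
WP3@6: s1:12  s2:12  s3:8  s4:2  s5:0  s6:3  s7:0 → peak 12
WP3@7: s1:12  s2:12  s3:8  s4:2  s5:0  s6:0  s7:3 → peak 12
Best is WP3@3, peak 12.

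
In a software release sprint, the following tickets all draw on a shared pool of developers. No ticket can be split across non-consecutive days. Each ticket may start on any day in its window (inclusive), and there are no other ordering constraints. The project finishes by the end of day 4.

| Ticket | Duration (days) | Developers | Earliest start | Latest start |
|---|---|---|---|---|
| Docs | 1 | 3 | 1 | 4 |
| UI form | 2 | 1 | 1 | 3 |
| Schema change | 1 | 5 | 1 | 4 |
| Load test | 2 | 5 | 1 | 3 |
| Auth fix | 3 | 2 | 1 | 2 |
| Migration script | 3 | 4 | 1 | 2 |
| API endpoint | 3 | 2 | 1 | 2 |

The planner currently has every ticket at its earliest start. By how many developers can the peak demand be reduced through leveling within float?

9

Early-start peak: d1:22  d2:14  d3:8  d4:0 ⇒ 22.
Leveled (Docs@1, UI form@1, Schema change@1, Load test@3, Auth fix@1, Migration script@2, API endpoint@1): d1:13  d2:9  d3:13  d4:9 ⇒ 13.
Reduction 22 − 13 = 9.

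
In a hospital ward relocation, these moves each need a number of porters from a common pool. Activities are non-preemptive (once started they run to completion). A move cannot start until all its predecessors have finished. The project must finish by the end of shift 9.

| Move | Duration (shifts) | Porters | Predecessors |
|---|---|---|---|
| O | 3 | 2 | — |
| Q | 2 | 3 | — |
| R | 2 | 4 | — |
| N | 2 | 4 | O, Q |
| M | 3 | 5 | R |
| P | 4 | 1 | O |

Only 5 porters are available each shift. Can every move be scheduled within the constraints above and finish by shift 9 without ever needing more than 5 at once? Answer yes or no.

Total porter-shifts = 47; over 9 shifts the average is 47/9 > 5, so some shift must exceed 5.

no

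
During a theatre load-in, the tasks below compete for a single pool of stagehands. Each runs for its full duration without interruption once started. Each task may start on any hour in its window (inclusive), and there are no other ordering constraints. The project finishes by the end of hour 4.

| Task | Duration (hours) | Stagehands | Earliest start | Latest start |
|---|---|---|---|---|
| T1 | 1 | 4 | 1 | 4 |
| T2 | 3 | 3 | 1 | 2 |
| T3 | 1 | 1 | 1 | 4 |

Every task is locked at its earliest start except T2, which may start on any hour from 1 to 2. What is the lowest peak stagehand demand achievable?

T2@1: h1:8  h2:3  h3:3  h4:0 → peak 8
T2@2: h1:5  h2:3  h3:3  h4:3 → peak 5
Best is T2@2, peak 5.

5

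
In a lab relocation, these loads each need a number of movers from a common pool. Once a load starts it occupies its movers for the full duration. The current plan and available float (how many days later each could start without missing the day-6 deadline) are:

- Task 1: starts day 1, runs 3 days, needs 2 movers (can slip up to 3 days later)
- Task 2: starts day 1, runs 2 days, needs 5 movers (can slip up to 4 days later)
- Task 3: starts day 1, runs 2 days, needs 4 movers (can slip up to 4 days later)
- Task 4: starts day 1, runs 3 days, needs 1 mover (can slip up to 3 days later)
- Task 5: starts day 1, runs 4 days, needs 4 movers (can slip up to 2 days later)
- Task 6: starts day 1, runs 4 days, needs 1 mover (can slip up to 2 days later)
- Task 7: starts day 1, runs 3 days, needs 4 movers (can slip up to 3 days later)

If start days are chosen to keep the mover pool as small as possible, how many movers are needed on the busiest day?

11

Early-start (Task 1@1, Task 2@1, Task 3@1, Task 4@1, Task 5@1, Task 6@1, Task 7@1) gives peak 21: d1:21  d2:21  d3:12  d4:5  d5:0  d6:0.
Shift Task 4→3, Task 5→3, Task 6→3, Task 7→4.
Schedule Task 1@1, Task 2@1, Task 3@1, Task 4@3, Task 5@3, Task 6@3, Task 7@4: d1:11  d2:11  d3:8  d4:10  d5:10  d6:9 — peak 11.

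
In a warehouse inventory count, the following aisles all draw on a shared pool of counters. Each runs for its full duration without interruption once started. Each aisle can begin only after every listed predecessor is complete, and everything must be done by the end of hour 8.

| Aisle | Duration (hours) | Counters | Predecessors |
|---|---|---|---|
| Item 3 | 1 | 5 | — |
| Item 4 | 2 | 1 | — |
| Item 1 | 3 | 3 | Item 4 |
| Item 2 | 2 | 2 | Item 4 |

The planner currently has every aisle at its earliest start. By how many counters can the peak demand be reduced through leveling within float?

1

Early-start peak: h1:6  h2:1  h3:5  h4:5  h5:3  h6:0  h7:0  h8:0 ⇒ 6.
Leveled (Item 3@1, Item 4@2, Item 1@4, Item 2@4): h1:5  h2:1  h3:1  h4:5  h5:5  h6:3  h7:0  h8:0 ⇒ 5.
Reduction 6 − 5 = 1.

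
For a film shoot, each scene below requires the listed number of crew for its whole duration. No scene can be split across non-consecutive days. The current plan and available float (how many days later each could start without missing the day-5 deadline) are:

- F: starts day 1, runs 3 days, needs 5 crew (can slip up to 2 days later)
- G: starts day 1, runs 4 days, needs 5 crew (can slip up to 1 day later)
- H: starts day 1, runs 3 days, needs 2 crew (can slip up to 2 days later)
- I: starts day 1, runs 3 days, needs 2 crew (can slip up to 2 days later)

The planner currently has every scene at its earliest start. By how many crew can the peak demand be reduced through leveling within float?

Early-start peak: d1:14  d2:14  d3:14  d4:5  d5:0 ⇒ 14.
Leveled (F@1, G@1, H@1, I@1): d1:14  d2:14  d3:14  d4:5  d5:0 ⇒ 14.
Reduction 14 − 14 = 0.

0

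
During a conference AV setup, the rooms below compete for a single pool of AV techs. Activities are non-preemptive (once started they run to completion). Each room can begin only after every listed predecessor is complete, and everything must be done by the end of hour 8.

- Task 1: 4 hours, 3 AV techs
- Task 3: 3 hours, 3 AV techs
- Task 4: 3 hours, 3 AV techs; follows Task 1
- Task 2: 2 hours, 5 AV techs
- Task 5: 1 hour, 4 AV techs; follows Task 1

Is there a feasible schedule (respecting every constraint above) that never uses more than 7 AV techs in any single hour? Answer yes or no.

no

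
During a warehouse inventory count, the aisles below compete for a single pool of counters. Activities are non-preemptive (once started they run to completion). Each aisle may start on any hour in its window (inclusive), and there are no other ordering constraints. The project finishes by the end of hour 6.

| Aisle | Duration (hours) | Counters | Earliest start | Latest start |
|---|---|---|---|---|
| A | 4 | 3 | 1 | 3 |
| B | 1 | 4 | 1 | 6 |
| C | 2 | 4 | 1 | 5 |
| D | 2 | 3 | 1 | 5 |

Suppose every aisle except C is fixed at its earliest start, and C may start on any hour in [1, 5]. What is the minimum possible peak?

10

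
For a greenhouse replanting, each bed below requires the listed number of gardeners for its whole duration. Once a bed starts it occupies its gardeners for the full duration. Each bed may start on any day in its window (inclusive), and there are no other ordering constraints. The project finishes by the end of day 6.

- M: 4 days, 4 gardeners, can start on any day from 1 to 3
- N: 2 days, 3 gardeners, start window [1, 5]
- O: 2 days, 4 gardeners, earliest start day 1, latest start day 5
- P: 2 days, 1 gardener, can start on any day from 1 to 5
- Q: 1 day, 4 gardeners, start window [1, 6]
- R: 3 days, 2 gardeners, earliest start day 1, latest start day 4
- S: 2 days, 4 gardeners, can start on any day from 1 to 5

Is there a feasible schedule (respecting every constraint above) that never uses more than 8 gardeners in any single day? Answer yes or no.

no

Total gardener-days = 50; over 6 days the average is 50/6 > 8, so some day must exceed 8.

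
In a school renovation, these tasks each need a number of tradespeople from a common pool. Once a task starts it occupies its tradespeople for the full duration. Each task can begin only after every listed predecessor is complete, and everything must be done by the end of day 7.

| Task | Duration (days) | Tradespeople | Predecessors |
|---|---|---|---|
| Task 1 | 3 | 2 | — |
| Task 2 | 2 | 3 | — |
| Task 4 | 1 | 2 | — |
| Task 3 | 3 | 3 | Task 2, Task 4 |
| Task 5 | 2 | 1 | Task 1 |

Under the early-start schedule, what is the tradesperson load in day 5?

At early start, day 5 has: Task 3, Task 5.
Demand: 3 + 1 = 4.

4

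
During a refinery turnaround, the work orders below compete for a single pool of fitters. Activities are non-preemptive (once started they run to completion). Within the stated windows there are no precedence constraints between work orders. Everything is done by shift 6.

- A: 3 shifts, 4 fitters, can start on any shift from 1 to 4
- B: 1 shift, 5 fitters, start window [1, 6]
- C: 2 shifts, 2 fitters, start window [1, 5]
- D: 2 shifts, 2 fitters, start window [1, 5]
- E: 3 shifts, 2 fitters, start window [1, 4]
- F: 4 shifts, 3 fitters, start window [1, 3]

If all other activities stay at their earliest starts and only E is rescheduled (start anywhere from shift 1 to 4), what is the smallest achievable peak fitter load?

E@1: s1:18  s2:13  s3:9  s4:3  s5:0  s6:0 → peak 18
E@2: s1:16  s2:13  s3:9  s4:5  s5:0  s6:0 → peak 16
E@3: s1:16  s2:11  s3:9  s4:5  s5:2  s6:0 → peak 16
E@4: s1:16  s2:11  s3:7  s4:5  s5:2  s6:2 → peak 16
Best is E@2, peak 16.

16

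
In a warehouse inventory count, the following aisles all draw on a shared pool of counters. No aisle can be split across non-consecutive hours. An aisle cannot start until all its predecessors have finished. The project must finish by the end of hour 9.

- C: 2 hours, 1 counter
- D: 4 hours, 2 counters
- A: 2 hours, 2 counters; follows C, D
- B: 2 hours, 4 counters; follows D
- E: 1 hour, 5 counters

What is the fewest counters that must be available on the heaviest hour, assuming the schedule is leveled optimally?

5

Early-start (C@1, D@1, A@5, B@5, E@1) gives peak 8: h1:8  h2:3  h3:2  h4:2  h5:6  h6:6  h7:0  h8:0  h9:0.
Shift B→7, E→9.
Schedule C@1, D@1, A@5, B@7, E@9: h1:3  h2:3  h3:2  h4:2  h5:2  h6:2  h7:4  h8:4  h9:5 — peak 5.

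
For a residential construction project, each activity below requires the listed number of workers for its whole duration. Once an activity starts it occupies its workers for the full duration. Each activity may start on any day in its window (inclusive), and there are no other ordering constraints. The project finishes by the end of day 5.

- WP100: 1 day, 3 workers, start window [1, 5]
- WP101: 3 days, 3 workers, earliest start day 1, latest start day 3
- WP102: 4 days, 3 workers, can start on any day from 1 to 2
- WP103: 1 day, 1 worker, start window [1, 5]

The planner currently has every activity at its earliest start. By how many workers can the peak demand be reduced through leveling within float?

4

Early-start peak: d1:10  d2:6  d3:6  d4:3  d5:0 ⇒ 10.
Leveled (WP100@1, WP101@1, WP102@2, WP103@4): d1:6  d2:6  d3:6  d4:4  d5:3 ⇒ 6.
Reduction 10 − 6 = 4.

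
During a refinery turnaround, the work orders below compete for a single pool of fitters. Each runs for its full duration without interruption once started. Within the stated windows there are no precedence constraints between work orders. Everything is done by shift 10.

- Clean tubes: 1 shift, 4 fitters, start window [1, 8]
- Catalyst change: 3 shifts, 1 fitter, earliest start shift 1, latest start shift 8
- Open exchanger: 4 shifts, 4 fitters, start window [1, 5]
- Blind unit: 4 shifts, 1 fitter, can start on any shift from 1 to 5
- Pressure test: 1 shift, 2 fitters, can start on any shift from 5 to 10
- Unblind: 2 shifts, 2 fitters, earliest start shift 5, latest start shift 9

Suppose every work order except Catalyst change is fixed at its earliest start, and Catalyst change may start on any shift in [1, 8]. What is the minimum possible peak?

9

Catalyst change@1: s1:10  s2:6  s3:6  s4:5  s5:4  s6:2  s7:0  s8:0  s9:0  s10:0 → peak 10
Catalyst change@2: s1:9  s2:6  s3:6  s4:6  s5:4  s6:2  s7:0  s8:0  s9:0  s10:0 → peak 9
Catalyst change@3: s1:9  s2:5  s3:6  s4:6  s5:5  s6:2  s7:0  s8:0  s9:0  s10:0 → peak 9
Catalyst change@4: s1:9  s2:5  s3:5  s4:6  s5:5  s6:3  s7:0  s8:0  s9:0  s10:0 → peak 9
Catalyst change@5: s1:9  s2:5  s3:5  s4:5  s5:5  s6:3  s7:1  s8:0  s9:0  s10:0 → peak 9
Catalyst change@6: s1:9  s2:5  s3:5  s4:5  s5:4  s6:3  s7:1  s8:1  s9:0  s10:0 → peak 9
Catalyst change@7: s1:9  s2:5  s3:5  s4:5  s5:4  s6:2  s7:1  s8:1  s9:1  s10:0 → peak 9
Catalyst change@8: s1:9  s2:5  s3:5  s4:5  s5:4  s6:2  s7:0  s8:1  s9:1  s10:1 → peak 9
Best is Catalyst change@2, peak 9.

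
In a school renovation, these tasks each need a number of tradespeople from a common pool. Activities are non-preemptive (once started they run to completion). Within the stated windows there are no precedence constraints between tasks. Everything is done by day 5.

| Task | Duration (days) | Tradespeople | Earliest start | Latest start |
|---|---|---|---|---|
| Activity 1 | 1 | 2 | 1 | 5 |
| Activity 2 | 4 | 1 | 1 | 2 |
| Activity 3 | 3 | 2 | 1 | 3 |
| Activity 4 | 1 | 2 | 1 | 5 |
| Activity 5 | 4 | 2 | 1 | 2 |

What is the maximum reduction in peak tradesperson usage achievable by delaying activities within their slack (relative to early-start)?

4

Early-start peak: d1:9  d2:5  d3:5  d4:3  d5:0 ⇒ 9.
Leveled (Activity 1@1, Activity 2@1, Activity 3@1, Activity 4@4, Activity 5@2): d1:5  d2:5  d3:5  d4:5  d5:2 ⇒ 5.
Reduction 9 − 5 = 4.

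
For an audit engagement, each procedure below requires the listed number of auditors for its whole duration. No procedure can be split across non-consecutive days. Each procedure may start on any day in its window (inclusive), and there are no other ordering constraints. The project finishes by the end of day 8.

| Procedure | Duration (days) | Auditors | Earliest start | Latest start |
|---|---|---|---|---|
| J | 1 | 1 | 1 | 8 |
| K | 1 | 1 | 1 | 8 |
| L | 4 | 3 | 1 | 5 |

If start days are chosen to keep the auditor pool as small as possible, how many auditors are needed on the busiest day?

3

Early-start (J@1, K@1, L@1) gives peak 5: d1:5  d2:3  d3:3  d4:3  d5:0  d6:0  d7:0  d8:0.
Shift L→2.
Schedule J@1, K@1, L@2: d1:2  d2:3  d3:3  d4:3  d5:3  d6:0  d7:0  d8:0 — peak 3.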